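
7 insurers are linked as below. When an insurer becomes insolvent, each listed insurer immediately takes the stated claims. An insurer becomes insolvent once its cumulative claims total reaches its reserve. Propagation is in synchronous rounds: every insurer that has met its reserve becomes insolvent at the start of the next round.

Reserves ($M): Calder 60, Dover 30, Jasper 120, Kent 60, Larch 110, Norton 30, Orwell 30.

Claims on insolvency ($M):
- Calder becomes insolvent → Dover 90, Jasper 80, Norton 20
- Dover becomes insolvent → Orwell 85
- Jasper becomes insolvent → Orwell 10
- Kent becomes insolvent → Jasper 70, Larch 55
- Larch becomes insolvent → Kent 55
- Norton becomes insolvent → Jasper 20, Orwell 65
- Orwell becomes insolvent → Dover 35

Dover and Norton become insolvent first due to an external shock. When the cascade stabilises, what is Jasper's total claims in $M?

Round 1 — Dover, Norton become insolvent (initial).
  Jasper: +20 → 20 < 120
  Orwell: +85+65 → 150 ≥ 30
Round 2 — Orwell becomes insolvent.
No further insolvencies.

20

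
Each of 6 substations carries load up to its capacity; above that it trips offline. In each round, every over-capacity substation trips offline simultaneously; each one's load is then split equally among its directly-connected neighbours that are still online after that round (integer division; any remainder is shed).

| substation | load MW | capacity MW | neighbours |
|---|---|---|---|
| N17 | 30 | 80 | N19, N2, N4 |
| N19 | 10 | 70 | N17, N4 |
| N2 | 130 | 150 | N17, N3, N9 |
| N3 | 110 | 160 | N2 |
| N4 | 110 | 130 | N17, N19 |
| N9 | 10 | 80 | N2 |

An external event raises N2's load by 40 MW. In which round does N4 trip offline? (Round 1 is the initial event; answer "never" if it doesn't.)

3

Round 1 — N2 at 170 > 150. N2 trips offline.
  N2 sheds 170 MW to N17, N3, N9: 56 each (2 lost).
    N17: 30+56 = 86 > 80
    N3: 110+56 = 166 > 160
    N9: 10+56 = 66 ≤ 80
Round 2 — N17, N3 trip offline.
  N17 sheds 86 MW to N19, N4: 43 each.
    N19: 10+43 = 53 ≤ 70
    N4: 110+43 = 153 > 130
  N3 sheds 166 MW: no online neighbours, lost.
Round 3 — N4 trips offline.
  N4 sheds 153 MW to N19: 153 each.
    N19: 53+153 = 206 > 70
Round 4 — N19 trips offline.
  N19 sheds 206 MW: no online neighbours, lost.
No further trips.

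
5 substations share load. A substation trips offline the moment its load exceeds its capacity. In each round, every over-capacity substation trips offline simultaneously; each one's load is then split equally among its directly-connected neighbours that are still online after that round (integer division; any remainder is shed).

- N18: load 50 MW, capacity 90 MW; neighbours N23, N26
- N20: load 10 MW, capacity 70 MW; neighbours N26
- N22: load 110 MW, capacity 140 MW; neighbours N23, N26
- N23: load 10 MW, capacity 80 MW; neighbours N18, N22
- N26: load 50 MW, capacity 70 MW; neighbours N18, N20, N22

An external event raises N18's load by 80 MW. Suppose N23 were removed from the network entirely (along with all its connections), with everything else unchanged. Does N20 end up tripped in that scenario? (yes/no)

With N23 removed:
Round 1 — N18 at 130 > 90. N18 trips offline.
  N18 sheds 130 MW to N26: 130 each.
    N26: 50+130 = 180 > 70
Round 2 — N26 trips offline.
  N26 sheds 180 MW to N20, N22: 90 each.
    N20: 10+90 = 100 > 70
    N22: 110+90 = 200 > 140
Round 3 — N20, N22 trip offline.
  N20 sheds 100 MW: no online neighbours, lost.
  N22 sheds 200 MW: no online neighbours, lost.
No further trips.

yes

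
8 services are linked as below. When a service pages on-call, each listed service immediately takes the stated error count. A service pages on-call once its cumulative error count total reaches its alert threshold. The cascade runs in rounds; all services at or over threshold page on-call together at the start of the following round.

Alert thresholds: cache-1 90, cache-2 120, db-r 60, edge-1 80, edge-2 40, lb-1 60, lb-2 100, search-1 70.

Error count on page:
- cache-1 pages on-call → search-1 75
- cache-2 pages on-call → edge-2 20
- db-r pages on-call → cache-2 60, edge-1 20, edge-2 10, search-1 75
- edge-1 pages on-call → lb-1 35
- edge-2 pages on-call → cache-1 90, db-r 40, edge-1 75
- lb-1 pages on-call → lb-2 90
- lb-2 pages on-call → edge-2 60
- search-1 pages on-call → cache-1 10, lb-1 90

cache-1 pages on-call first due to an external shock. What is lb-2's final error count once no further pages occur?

Round 1 — cache-1 pages on-call (initial).
  search-1: +75 → 75 ≥ 70
Round 2 — search-1 pages on-call.
  lb-1: +90 → 90 ≥ 60
Round 3 — lb-1 pages on-call.
  lb-2: +90 → 90 < 100
No further pages.

90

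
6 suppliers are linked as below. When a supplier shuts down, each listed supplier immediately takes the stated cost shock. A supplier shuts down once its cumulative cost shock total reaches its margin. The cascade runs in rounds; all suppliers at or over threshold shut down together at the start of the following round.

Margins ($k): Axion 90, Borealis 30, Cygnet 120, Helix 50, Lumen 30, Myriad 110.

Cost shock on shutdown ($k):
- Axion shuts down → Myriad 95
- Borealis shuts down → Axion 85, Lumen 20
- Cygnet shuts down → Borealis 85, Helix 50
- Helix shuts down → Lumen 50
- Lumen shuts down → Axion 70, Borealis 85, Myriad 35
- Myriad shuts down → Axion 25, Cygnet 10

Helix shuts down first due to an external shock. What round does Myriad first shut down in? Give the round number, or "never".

5

Round 1 — Helix shuts down (initial).
  Lumen: +50 → 50 ≥ 30
Round 2 — Lumen shuts down.
  Axion: +70 → 70 < 90
  Borealis: +85 → 85 ≥ 30
  Myriad: +35 → 35 < 110
Round 3 — Borealis shuts down.
  Axion: +85 → 155 ≥ 90
Round 4 — Axion shuts down.
  Myriad: +95 → 130 ≥ 110
Round 5 — Myriad shuts down.
  Cygnet: +10 → 10 < 120
No further shutdowns.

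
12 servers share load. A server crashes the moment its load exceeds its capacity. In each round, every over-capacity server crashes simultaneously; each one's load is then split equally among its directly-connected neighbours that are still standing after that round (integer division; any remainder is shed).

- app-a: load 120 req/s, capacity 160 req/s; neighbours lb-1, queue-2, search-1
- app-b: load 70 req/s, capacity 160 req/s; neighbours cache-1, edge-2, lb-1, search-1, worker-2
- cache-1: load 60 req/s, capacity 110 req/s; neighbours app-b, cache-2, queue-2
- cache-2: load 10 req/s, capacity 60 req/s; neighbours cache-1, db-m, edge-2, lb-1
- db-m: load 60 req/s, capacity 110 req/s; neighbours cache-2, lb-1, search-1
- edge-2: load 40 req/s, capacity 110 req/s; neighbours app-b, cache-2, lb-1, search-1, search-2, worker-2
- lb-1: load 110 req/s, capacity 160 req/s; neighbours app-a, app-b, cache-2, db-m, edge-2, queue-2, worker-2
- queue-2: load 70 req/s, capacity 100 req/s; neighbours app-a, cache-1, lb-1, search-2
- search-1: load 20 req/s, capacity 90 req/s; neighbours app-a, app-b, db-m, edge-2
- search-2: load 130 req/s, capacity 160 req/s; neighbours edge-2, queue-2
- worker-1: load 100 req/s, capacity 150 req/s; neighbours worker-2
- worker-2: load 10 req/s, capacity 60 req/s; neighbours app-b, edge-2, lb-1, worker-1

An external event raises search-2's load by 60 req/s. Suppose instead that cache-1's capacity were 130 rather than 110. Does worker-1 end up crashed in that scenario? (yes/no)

no

With cache-1's capacity at 130:
Round 1 — search-2 at 190 > 160. search-2 crashes.
  search-2 sheds 190 req/s to edge-2, queue-2: 95 each.
    edge-2: 40+95 = 135 > 110
    queue-2: 70+95 = 165 > 100
Round 2 — edge-2, queue-2 crash.
  edge-2 sheds 135 req/s to app-b, cache-2, lb-1, search-1, worker-2: 27 each.
    app-b: 70+27 = 97 ≤ 160
    cache-2: 10+27 = 37 ≤ 60
    lb-1: 110+27 = 137 ≤ 160
    search-1: 20+27 = 47 ≤ 90
    worker-2: 10+27 = 37 ≤ 60
  queue-2 sheds 165 req/s to app-a, cache-1, lb-1: 55 each.
    app-a: 120+55 = 175 > 160
    cache-1: 60+55 = 115 ≤ 130
    lb-1: 137+55 = 192 > 160
Round 3 — app-a, lb-1 crash.
  app-a sheds 175 req/s to search-1: 175 each.
    search-1: 47+175 = 222 > 90
  lb-1 sheds 192 req/s to app-b, cache-2, db-m, worker-2: 48 each.
    app-b: 97+48 = 145 ≤ 160
    cache-2: 37+48 = 85 > 60
    db-m: 60+48 = 108 ≤ 110
    worker-2: 37+48 = 85 > 60
Round 4 — cache-2, search-1, worker-2 crash.
  cache-2 sheds 85 req/s to cache-1, db-m: 42 each (1 lost).
    cache-1: 115+42 = 157 > 130
    db-m: 108+42 = 150 > 110
  search-1 sheds 222 req/s to app-b, db-m: 111 each.
    app-b: 145+111 = 256 > 160
    db-m: 150+111 = 261 > 110
  worker-2 sheds 85 req/s to app-b, worker-1: 42 each (1 lost).
    app-b: 256+42 = 298 > 160
    worker-1: 100+42 = 142 ≤ 150
Round 5 — app-b, cache-1, db-m crash.
  app-b sheds 298 req/s: no online neighbours, lost.
  cache-1 sheds 157 req/s: no online neighbours, lost.
  db-m sheds 261 req/s: no online neighbours, lost.
No further crashes.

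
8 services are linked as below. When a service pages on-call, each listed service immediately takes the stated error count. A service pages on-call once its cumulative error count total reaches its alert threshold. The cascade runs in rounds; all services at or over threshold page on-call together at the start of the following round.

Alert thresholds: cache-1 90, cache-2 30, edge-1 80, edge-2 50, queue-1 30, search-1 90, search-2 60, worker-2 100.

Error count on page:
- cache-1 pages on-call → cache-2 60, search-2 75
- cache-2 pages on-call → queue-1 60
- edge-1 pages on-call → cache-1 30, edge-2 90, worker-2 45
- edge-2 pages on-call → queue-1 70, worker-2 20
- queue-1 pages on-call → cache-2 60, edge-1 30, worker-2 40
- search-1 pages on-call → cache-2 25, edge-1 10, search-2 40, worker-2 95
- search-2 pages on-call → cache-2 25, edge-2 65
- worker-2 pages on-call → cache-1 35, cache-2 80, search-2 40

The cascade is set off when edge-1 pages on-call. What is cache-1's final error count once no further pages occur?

65

Round 1 — edge-1 pages on-call (initial).
  cache-1: +30 → 30 < 90
  edge-2: +90 → 90 ≥ 50
  worker-2: +45 → 45 < 100
Round 2 — edge-2 pages on-call.
  queue-1: +70 → 70 ≥ 30
  worker-2: +20 → 65 < 100
Round 3 — queue-1 pages on-call.
  cache-2: +60 → 60 ≥ 30
  worker-2: +40 → 105 ≥ 100
Round 4 — cache-2, worker-2 page on-call.
  cache-1: +35 → 65 < 90
  search-2: +40 → 40 < 60
No further pages.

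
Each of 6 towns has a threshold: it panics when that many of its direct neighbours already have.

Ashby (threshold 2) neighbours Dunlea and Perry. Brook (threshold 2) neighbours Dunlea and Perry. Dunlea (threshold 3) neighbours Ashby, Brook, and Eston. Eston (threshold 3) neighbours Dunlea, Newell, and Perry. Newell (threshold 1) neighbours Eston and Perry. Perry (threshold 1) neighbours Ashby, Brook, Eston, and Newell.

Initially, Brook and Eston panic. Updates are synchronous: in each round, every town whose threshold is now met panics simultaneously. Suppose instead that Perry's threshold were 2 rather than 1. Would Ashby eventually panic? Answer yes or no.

With Perry's threshold at 2:
Round 1 — Brook, Eston panic (initial).
Round 2 — checking thresholds:
  Dunlea: 2 of 3 neighbours < 3, below threshold.
  Newell: 1 of 2 neighbours ≥ 1, panics.
  Perry: 2 of 4 neighbours ≥ 2, panics.
Round 3 — no new panics; cascade stops.

no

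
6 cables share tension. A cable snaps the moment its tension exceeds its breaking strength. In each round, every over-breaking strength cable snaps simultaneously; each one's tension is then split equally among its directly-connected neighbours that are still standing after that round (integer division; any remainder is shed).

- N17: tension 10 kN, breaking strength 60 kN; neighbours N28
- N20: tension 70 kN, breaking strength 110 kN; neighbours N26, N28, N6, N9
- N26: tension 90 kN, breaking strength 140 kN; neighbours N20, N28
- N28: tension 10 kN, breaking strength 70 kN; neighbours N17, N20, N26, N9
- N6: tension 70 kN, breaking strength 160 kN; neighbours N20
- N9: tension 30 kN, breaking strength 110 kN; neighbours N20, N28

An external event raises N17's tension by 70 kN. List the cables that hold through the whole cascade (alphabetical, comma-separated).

N20, N26, N6, N9

Round 1 — N17 at 80 > 60. N17 snaps.
  N17 sheds 80 kN to N28: 80 each.
    N28: 10+80 = 90 > 70
Round 2 — N28 snaps.
  N28 sheds 90 kN to N20, N26, N9: 30 each.
    N20: 70+30 = 100 ≤ 110
    N26: 90+30 = 120 ≤ 140
    N9: 30+30 = 60 ≤ 110
No further breaks.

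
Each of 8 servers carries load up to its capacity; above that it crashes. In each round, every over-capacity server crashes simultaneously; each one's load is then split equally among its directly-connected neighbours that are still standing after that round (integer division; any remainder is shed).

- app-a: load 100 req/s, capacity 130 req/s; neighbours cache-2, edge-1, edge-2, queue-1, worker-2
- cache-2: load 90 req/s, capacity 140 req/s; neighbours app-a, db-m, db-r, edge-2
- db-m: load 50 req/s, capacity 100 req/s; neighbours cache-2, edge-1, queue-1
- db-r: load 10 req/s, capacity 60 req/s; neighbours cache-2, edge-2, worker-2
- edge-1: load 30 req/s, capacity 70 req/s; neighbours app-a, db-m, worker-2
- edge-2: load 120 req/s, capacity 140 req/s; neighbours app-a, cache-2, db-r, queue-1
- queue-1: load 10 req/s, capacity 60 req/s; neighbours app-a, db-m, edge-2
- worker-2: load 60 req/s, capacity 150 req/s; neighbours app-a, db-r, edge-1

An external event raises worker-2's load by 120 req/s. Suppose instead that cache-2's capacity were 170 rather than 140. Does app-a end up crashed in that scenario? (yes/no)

yes

With cache-2's capacity at 170:
Round 1 — worker-2 at 180 > 150. worker-2 crashes.
  worker-2 sheds 180 req/s to app-a, db-r, edge-1: 60 each.
    app-a: 100+60 = 160 > 130
    db-r: 10+60 = 70 > 60
    edge-1: 30+60 = 90 > 70
Round 2 — app-a, db-r, edge-1 crash.
  app-a sheds 160 req/s to cache-2, edge-2, queue-1: 53 each (1 lost).
    cache-2: 90+53 = 143 ≤ 170
    edge-2: 120+53 = 173 > 140
    queue-1: 10+53 = 63 > 60
  db-r sheds 70 req/s to cache-2, edge-2: 35 each.
    cache-2: 143+35 = 178 > 170
    edge-2: 173+35 = 208 > 140
  edge-1 sheds 90 req/s to db-m: 90 each.
    db-m: 50+90 = 140 > 100
Round 3 — cache-2, db-m, edge-2, queue-1 crash.
  cache-2 sheds 178 req/s: no online neighbours, lost.
  db-m sheds 140 req/s: no online neighbours, lost.
  edge-2 sheds 208 req/s: no online neighbours, lost.
  queue-1 sheds 63 req/s: no online neighbours, lost.
No further crashes.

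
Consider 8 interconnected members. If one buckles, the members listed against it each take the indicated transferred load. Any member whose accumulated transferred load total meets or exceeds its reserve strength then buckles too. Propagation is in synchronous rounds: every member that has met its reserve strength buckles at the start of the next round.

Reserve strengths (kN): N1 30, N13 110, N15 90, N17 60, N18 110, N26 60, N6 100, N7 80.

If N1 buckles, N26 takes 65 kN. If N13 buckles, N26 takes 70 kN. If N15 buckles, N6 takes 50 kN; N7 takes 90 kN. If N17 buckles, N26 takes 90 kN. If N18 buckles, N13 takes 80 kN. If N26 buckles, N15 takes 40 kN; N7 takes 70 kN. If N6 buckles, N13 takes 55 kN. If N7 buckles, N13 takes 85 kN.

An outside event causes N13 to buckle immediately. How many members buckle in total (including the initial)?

Round 1 — N13 buckles (initial).
  N26: +70 → 70 ≥ 60
Round 2 — N26 buckles.
  N15: +40 → 40 < 90
  N7: +70 → 70 < 80
No further bucklings.

2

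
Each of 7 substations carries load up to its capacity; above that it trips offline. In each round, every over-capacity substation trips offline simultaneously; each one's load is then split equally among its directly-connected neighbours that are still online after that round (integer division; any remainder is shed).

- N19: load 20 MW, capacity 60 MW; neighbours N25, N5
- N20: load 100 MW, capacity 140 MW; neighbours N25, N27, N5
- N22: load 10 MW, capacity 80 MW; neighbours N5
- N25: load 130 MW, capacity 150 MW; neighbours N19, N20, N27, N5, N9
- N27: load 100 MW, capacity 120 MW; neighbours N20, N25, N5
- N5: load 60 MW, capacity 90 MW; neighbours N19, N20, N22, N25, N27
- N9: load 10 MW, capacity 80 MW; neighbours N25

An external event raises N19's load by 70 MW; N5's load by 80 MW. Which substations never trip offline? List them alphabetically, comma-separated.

Round 1 — N19 at 90 > 60; N5 at 140 > 90. N19, N5 trip offline.
  N19 sheds 90 MW to N25: 90 each.
    N25: 130+90 = 220 > 150
  N5 sheds 140 MW to N20, N22, N25, N27: 35 each.
    N20: 100+35 = 135 ≤ 140
    N22: 10+35 = 45 ≤ 80
    N25: 220+35 = 255 > 150
    N27: 100+35 = 135 > 120
Round 2 — N25, N27 trip offline.
  N25 sheds 255 MW to N20, N9: 127 each (1 lost).
    N20: 135+127 = 262 > 140
    N9: 10+127 = 137 > 80
  N27 sheds 135 MW to N20: 135 each.
    N20: 262+135 = 397 > 140
Round 3 — N20, N9 trip offline.
  N20 sheds 397 MW: no online neighbours, lost.
  N9 sheds 137 MW: no online neighbours, lost.
No further trips.

N22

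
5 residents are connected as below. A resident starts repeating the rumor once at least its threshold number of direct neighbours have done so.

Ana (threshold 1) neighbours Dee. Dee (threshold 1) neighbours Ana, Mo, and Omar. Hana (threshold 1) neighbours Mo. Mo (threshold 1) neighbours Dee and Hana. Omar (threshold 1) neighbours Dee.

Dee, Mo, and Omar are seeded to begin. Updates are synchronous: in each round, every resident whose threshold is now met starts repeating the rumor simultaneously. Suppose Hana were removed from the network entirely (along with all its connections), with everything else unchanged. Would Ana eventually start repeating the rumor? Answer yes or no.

yes

With Hana removed:
Round 1 — Dee, Mo, Omar start repeating the rumor (initial).
Round 2 — checking thresholds:
  Ana: 1 of 1 neighbours ≥ 1, starts repeating the rumor.
Round 3 — no new spreads; cascade stops.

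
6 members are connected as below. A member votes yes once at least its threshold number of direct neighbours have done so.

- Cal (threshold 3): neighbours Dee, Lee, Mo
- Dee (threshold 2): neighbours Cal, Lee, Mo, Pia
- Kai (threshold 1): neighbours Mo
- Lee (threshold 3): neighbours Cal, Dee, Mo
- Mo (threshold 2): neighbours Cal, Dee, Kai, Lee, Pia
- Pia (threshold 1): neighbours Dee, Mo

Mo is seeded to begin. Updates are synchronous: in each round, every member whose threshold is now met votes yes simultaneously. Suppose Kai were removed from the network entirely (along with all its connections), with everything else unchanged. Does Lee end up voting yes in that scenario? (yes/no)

no

With Kai removed:
Round 1 — Mo votes yes (initial).
Round 2 — checking thresholds:
  Cal: 1 of 3 neighbours < 3, below threshold.
  Dee: 1 of 4 neighbours < 2, below threshold.
  Lee: 1 of 3 neighbours < 3, below threshold.
  Pia: 1 of 2 neighbours ≥ 1, votes yes.
Round 3 — checking thresholds:
  Cal: 1 of 3 neighbours < 3, below threshold.
  Dee: 2 of 4 neighbours ≥ 2, votes yes.
  Lee: 1 of 3 neighbours < 3, below threshold.
Round 4 — no new yes votes; cascade stops.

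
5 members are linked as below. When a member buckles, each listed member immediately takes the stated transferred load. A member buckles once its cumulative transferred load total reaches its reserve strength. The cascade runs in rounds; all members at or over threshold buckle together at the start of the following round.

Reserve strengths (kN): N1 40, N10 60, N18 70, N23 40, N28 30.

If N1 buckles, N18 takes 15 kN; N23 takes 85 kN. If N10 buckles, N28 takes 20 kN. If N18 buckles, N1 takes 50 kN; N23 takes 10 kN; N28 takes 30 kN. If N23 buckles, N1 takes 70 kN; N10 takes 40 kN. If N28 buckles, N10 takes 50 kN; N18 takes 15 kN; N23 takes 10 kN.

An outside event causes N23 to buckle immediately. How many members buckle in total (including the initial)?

2

Round 1 — N23 buckles (initial).
  N1: +70 → 70 ≥ 40
  N10: +40 → 40 < 60
Round 2 — N1 buckles.
  N18: +15 → 15 < 70
No further bucklings.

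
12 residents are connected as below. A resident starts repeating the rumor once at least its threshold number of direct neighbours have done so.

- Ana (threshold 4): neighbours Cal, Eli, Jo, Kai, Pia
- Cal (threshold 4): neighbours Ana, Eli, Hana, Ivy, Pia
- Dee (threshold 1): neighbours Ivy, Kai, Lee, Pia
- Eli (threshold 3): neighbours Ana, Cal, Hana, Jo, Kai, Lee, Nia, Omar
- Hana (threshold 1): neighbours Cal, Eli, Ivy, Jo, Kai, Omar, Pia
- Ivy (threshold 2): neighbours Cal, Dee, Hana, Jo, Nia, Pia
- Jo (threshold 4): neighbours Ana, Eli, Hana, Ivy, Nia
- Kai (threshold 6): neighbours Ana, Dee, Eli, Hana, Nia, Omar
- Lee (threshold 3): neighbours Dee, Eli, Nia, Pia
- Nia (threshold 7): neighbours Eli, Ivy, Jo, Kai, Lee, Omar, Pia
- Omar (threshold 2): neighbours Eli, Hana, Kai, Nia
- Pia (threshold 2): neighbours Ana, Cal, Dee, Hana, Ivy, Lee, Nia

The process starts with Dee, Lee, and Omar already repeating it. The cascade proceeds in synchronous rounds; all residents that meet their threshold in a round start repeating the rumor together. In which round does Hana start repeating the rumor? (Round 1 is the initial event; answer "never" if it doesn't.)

2

Round 1 — Dee, Lee, Omar start repeating the rumor (initial).
Round 2 — checking thresholds:
  Eli: 2 of 8 neighbours < 3, holds.
  Hana: 1 of 7 neighbours ≥ 1, starts repeating the rumor.
  Ivy: 1 of 6 neighbours < 2, holds.
  Kai: 2 of 6 neighbours < 6, holds.
  Nia: 2 of 7 neighbours < 7, holds.
  Pia: 2 of 7 neighbours ≥ 2, starts repeating the rumor.
Round 3 — checking thresholds:
  Ana: 1 of 5 neighbours < 4, holds.
  Cal: 2 of 5 neighbours < 4, holds.
  Eli: 3 of 8 neighbours ≥ 3, starts repeating the rumor.
  Ivy: 3 of 6 neighbours ≥ 2, starts repeating the rumor.
  Jo: 1 of 5 neighbours < 4, holds.
  Kai: 3 of 6 neighbours < 6, holds.
  Nia: 3 of 7 neighbours < 7, holds.
Round 4 — checking thresholds:
  Ana: 2 of 5 neighbours < 4, holds.
  Cal: 4 of 5 neighbours ≥ 4, starts repeating the rumor.
  Jo: 3 of 5 neighbours < 4, holds.
  Kai: 4 of 6 neighbours < 6, holds.
  Nia: 5 of 7 neighbours < 7, holds.
Round 5 — no new spreads; cascade stops.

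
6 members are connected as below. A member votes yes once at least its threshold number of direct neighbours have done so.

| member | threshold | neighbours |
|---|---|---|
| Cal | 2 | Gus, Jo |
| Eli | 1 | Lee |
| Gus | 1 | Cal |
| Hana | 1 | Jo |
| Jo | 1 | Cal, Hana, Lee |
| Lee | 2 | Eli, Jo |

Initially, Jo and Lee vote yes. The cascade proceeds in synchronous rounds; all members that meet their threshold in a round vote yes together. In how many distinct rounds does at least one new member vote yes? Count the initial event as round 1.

2

Round 1 — Jo, Lee vote yes (initial).
Round 2 — checking thresholds:
  Cal: 1 of 2 neighbours < 2, not yet.
  Eli: 1 of 1 neighbours ≥ 1, votes yes.
  Hana: 1 of 1 neighbours ≥ 1, votes yes.
Round 3 — no new yes votes; cascade stops.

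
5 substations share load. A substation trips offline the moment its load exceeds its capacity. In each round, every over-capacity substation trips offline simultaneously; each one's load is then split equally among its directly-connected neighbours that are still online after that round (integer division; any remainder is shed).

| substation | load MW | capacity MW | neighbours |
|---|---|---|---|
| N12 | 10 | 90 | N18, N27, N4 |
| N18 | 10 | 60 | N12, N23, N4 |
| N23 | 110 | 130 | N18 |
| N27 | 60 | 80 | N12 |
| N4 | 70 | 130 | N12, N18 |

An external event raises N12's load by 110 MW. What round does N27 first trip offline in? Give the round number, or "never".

2

Round 1 — N12 at 120 > 90. N12 trips offline.
  N12 sheds 120 MW to N18, N27, N4: 40 each.
    N18: 10+40 = 50 ≤ 60
    N27: 60+40 = 100 > 80
    N4: 70+40 = 110 ≤ 130
Round 2 — N27 trips offline.
  N27 sheds 100 MW: no online neighbours, lost.
No further trips.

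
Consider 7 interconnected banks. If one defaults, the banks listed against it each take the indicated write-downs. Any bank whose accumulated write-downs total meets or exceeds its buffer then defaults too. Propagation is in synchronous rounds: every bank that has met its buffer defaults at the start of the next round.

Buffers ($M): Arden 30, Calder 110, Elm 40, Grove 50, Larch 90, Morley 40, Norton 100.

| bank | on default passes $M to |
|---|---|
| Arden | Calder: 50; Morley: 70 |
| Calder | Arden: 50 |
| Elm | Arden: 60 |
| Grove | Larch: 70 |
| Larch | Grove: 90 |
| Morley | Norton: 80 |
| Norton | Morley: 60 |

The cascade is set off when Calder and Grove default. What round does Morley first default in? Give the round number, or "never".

3

Round 1 — Calder, Grove default (initial).
  Arden: +50 → 50 ≥ 30
  Larch: +70 → 70 < 90
Round 2 — Arden defaults.
  Morley: +70 → 70 ≥ 40
Round 3 — Morley defaults.
  Norton: +80 → 80 < 100
No further defaults.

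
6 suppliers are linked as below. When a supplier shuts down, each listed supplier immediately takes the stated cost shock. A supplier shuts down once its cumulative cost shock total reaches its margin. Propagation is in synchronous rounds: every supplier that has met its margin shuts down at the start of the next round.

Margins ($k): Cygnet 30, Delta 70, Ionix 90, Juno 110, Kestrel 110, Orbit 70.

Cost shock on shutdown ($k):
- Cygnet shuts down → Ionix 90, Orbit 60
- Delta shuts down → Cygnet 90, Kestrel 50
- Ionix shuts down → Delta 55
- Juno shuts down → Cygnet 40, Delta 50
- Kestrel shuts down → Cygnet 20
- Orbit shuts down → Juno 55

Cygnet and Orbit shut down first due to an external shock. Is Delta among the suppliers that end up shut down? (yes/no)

Round 1 — Cygnet, Orbit shut down (initial).
  Ionix: +90 → 90 ≥ 90
  Juno: +55 → 55 < 110
Round 2 — Ionix shuts down.
  Delta: +55 → 55 < 70
No further shutdowns.

no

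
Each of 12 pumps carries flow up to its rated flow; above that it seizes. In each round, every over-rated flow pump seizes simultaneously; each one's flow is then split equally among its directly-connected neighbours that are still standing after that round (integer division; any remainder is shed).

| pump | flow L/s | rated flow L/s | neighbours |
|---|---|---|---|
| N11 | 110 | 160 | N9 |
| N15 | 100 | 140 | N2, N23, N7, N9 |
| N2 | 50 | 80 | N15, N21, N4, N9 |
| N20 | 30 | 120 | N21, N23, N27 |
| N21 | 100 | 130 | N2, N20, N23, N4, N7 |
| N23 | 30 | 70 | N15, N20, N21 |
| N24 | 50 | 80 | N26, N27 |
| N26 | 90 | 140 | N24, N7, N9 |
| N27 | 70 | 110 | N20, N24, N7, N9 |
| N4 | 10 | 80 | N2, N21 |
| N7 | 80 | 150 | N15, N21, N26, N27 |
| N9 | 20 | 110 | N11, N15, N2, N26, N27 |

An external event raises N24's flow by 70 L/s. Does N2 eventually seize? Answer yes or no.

yes

Round 1 — N24 at 120 > 80. N24 seizes.
  N24 sheds 120 L/s to N26, N27: 60 each.
    N26: 90+60 = 150 > 140
    N27: 70+60 = 130 > 110
Round 2 — N26, N27 seize.
  N26 sheds 150 L/s to N7, N9: 75 each.
    N7: 80+75 = 155 > 150
    N9: 20+75 = 95 ≤ 110
  N27 sheds 130 L/s to N20, N7, N9: 43 each (1 lost).
    N20: 30+43 = 73 ≤ 120
    N7: 155+43 = 198 > 150
    N9: 95+43 = 138 > 110
Round 3 — N7, N9 seize.
  N7 sheds 198 L/s to N15, N21: 99 each.
    N15: 100+99 = 199 > 140
    N21: 100+99 = 199 > 130
  N9 sheds 138 L/s to N11, N15, N2: 46 each.
    N11: 110+46 = 156 ≤ 160
    N15: 199+46 = 245 > 140
    N2: 50+46 = 96 > 80
Round 4 — N15, N2, N21 seize.
  N15 sheds 245 L/s to N23: 245 each.
    N23: 30+245 = 275 > 70
  N2 sheds 96 L/s to N4: 96 each.
    N4: 10+96 = 106 > 80
  N21 sheds 199 L/s to N20, N23, N4: 66 each (1 lost).
    N20: 73+66 = 139 > 120
    N23: 275+66 = 341 > 70
    N4: 106+66 = 172 > 80
Round 5 — N20, N23, N4 seize.
  N20 sheds 139 L/s: no online neighbours, lost.
  N23 sheds 341 L/s: no online neighbours, lost.
  N4 sheds 172 L/s: no online neighbours, lost.
No further seizures.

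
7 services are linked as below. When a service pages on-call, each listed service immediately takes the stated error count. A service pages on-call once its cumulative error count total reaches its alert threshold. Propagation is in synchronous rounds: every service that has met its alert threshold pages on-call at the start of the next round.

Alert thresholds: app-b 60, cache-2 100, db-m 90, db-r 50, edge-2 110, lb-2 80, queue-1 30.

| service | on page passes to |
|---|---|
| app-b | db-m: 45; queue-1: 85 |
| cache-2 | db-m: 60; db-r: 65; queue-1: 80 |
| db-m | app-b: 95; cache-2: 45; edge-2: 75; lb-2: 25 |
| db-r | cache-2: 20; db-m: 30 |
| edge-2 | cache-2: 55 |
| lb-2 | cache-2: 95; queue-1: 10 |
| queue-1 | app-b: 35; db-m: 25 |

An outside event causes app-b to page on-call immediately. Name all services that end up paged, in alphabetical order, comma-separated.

Round 1 — app-b pages on-call (initial).
  db-m: +45 → 45 < 90
  queue-1: +85 → 85 ≥ 30
Round 2 — queue-1 pages on-call.
  db-m: +25 → 70 < 90
No further pages.

app-b, queue-1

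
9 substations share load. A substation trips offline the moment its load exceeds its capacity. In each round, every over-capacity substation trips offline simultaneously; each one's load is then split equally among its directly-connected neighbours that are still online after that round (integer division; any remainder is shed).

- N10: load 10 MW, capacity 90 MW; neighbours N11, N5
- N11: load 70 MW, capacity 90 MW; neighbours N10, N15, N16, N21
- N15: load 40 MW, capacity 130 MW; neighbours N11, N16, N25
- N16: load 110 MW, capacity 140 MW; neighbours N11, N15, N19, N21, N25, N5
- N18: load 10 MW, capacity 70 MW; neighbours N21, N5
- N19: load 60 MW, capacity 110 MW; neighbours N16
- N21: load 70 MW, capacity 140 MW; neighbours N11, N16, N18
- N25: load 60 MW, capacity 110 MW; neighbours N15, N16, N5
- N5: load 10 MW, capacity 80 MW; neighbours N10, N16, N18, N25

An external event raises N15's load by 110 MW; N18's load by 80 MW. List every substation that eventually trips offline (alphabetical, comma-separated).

N10, N11, N15, N16, N18, N21, N25, N5

Round 1 — N15 at 150 > 130; N18 at 90 > 70. N15, N18 trip offline.
  N15 sheds 150 MW to N11, N16, N25: 50 each.
    N11: 70+50 = 120 > 90
    N16: 110+50 = 160 > 140
    N25: 60+50 = 110 ≤ 110
  N18 sheds 90 MW to N21, N5: 45 each.
    N21: 70+45 = 115 ≤ 140
    N5: 10+45 = 55 ≤ 80
Round 2 — N11, N16 trip offline.
  N11 sheds 120 MW to N10, N21: 60 each.
    N10: 10+60 = 70 ≤ 90
    N21: 115+60 = 175 > 140
  N16 sheds 160 MW to N19, N21, N25, N5: 40 each.
    N19: 60+40 = 100 ≤ 110
    N21: 175+40 = 215 > 140
    N25: 110+40 = 150 > 110
    N5: 55+40 = 95 > 80
Round 3 — N21, N25, N5 trip offline.
  N21 sheds 215 MW: no online neighbours, lost.
  N25 sheds 150 MW: no online neighbours, lost.
  N5 sheds 95 MW to N10: 95 each.
    N10: 70+95 = 165 > 90
Round 4 — N10 trips offline.
  N10 sheds 165 MW: no online neighbours, lost.
No further trips.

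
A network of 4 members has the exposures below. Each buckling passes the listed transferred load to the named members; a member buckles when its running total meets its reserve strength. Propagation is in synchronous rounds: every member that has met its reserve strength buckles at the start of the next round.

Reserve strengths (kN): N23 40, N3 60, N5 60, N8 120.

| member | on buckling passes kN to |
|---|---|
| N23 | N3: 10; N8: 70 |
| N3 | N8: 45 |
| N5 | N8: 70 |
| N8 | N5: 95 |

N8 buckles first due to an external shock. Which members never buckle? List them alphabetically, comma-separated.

Round 1 — N8 buckles (initial).
  N5: +95 → 95 ≥ 60
Round 2 — N5 buckles.
No further bucklings.

N23, N3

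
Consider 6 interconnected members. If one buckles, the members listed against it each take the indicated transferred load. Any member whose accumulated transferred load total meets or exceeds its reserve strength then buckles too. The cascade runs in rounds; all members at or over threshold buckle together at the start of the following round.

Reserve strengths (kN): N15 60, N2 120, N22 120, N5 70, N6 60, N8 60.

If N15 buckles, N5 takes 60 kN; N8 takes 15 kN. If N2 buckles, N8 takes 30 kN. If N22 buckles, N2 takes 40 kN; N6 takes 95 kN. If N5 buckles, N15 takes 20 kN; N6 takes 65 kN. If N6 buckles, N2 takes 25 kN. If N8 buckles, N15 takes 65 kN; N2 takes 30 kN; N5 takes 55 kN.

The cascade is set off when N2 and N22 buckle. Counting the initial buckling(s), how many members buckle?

Round 1 — N2, N22 buckle (initial).
  N6: +95 → 95 ≥ 60
  N8: +30 → 30 < 60
Round 2 — N6 buckles.
No further bucklings.

3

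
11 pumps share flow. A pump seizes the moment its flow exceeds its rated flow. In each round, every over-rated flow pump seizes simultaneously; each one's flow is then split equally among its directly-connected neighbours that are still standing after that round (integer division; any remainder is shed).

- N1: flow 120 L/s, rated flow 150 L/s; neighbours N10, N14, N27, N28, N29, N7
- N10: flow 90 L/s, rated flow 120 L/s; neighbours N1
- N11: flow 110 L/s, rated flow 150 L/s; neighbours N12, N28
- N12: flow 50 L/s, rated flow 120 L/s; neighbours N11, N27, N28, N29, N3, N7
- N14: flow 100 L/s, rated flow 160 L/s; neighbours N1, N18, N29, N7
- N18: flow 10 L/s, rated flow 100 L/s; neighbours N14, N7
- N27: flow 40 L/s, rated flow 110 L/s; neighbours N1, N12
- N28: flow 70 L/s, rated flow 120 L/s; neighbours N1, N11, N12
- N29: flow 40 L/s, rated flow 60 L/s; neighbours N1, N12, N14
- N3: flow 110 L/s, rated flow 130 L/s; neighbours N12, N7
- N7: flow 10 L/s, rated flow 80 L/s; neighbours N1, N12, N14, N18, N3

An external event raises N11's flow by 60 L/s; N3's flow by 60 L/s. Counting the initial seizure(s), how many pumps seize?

Round 1 — N11 at 170 > 150; N3 at 170 > 130. N11, N3 seize.
  N11 sheds 170 L/s to N12, N28: 85 each.
    N12: 50+85 = 135 > 120
    N28: 70+85 = 155 > 120
  N3 sheds 170 L/s to N12, N7: 85 each.
    N12: 135+85 = 220 > 120
    N7: 10+85 = 95 > 80
Round 2 — N12, N28, N7 seize.
  N12 sheds 220 L/s to N27, N29: 110 each.
    N27: 40+110 = 150 > 110
    N29: 40+110 = 150 > 60
  N28 sheds 155 L/s to N1: 155 each.
    N1: 120+155 = 275 > 150
  N7 sheds 95 L/s to N1, N14, N18: 31 each (2 lost).
    N1: 275+31 = 306 > 150
    N14: 100+31 = 131 ≤ 160
    N18: 10+31 = 41 ≤ 100
Round 3 — N1, N27, N29 seize.
  N1 sheds 306 L/s to N10, N14: 153 each.
    N10: 90+153 = 243 > 120
    N14: 131+153 = 284 > 160
  N27 sheds 150 L/s: no online neighbours, lost.
  N29 sheds 150 L/s to N14: 150 each.
    N14: 284+150 = 434 > 160
Round 4 — N10, N14 seize.
  N10 sheds 243 L/s: no online neighbours, lost.
  N14 sheds 434 L/s to N18: 434 each.
    N18: 41+434 = 475 > 100
Round 5 — N18 seizes.
  N18 sheds 475 L/s: no online neighbours, lost.
No further seizures.

11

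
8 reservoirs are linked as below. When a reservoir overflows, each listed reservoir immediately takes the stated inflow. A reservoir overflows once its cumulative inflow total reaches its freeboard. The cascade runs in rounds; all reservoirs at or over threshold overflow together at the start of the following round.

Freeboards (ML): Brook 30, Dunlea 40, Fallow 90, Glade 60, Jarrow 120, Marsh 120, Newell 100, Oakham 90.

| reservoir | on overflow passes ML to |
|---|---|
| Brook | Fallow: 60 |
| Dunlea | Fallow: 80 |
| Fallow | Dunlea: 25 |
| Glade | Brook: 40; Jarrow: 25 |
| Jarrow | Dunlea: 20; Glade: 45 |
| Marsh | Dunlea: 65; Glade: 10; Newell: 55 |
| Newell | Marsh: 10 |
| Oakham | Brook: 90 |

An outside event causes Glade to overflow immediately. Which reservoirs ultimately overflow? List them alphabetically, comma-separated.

Brook, Glade

Round 1 — Glade overflows (initial).
  Brook: +40 → 40 ≥ 30
  Jarrow: +25 → 25 < 120
Round 2 — Brook overflows.
  Fallow: +60 → 60 < 90
No further overflows.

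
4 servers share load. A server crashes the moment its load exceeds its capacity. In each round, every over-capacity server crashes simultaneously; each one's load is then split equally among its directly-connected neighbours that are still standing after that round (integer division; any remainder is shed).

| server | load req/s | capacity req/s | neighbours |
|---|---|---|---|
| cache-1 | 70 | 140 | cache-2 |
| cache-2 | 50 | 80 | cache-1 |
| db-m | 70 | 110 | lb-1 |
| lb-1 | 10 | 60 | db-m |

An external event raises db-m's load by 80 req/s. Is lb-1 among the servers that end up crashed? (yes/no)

yes

Round 1 — db-m at 150 > 110. db-m crashes.
  db-m sheds 150 req/s to lb-1: 150 each.
    lb-1: 10+150 = 160 > 60
Round 2 — lb-1 crashes.
  lb-1 sheds 160 req/s: no online neighbours, lost.
No further crashes.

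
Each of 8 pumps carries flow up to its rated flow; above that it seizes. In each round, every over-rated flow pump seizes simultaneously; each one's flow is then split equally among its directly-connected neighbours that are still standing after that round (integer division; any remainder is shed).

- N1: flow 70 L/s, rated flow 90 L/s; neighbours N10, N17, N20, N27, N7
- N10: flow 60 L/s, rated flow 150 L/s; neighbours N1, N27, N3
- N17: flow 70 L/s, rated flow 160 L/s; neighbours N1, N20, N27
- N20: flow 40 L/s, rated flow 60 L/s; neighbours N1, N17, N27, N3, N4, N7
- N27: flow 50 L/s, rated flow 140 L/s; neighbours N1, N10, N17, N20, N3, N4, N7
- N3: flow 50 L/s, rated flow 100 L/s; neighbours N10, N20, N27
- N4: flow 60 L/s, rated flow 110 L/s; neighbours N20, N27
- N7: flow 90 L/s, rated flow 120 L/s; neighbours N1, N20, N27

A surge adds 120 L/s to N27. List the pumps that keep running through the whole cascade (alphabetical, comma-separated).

N10, N17, N3, N4

Round 1 — N27 at 170 > 140. N27 seizes.
  N27 sheds 170 L/s to N1, N10, N17, N20, N3, N4, N7: 24 each (2 lost).
    N1: 70+24 = 94 > 90
    N10: 60+24 = 84 ≤ 150
    N17: 70+24 = 94 ≤ 160
    N20: 40+24 = 64 > 60
    N3: 50+24 = 74 ≤ 100
    N4: 60+24 = 84 ≤ 110
    N7: 90+24 = 114 ≤ 120
Round 2 — N1, N20 seize.
  N1 sheds 94 L/s to N10, N17, N7: 31 each (1 lost).
    N10: 84+31 = 115 ≤ 150
    N17: 94+31 = 125 ≤ 160
    N7: 114+31 = 145 > 120
  N20 sheds 64 L/s to N17, N3, N4, N7: 16 each.
    N17: 125+16 = 141 ≤ 160
    N3: 74+16 = 90 ≤ 100
    N4: 84+16 = 100 ≤ 110
    N7: 145+16 = 161 > 120
Round 3 — N7 seizes.
  N7 sheds 161 L/s: no online neighbours, lost.
No further seizures.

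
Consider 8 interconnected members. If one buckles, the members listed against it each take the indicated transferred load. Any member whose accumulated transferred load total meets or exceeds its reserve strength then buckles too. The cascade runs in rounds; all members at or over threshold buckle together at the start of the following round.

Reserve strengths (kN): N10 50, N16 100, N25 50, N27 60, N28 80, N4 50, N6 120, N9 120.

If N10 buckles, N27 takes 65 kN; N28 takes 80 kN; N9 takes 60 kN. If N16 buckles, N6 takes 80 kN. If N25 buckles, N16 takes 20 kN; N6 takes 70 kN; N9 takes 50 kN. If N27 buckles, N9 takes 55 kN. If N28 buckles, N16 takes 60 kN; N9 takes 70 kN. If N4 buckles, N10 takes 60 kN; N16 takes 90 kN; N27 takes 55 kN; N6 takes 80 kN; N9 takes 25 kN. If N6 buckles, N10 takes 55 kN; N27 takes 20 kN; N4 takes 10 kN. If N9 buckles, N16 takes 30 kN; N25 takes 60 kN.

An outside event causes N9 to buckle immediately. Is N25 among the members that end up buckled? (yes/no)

Round 1 — N9 buckles (initial).
  N16: +30 → 30 < 100
  N25: +60 → 60 ≥ 50
Round 2 — N25 buckles.
  N16: +20 → 50 < 100
  N6: +70 → 70 < 120
No further bucklings.

yes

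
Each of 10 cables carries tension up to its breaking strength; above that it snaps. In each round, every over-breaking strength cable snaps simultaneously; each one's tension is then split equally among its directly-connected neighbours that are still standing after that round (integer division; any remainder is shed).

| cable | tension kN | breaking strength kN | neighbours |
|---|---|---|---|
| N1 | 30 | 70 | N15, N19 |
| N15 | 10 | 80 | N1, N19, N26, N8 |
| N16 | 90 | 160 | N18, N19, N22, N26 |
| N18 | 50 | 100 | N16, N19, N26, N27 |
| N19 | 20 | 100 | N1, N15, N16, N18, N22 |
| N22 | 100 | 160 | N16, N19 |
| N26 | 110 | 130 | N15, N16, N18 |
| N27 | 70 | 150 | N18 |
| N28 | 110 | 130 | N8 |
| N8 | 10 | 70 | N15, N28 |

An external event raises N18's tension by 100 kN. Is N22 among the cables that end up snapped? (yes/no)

Round 1 — N18 at 150 > 100. N18 snaps.
  N18 sheds 150 kN to N16, N19, N26, N27: 37 each (2 lost).
    N16: 90+37 = 127 ≤ 160
    N19: 20+37 = 57 ≤ 100
    N26: 110+37 = 147 > 130
    N27: 70+37 = 107 ≤ 150
Round 2 — N26 snaps.
  N26 sheds 147 kN to N15, N16: 73 each (1 lost).
    N15: 10+73 = 83 > 80
    N16: 127+73 = 200 > 160
Round 3 — N15, N16 snap.
  N15 sheds 83 kN to N1, N19, N8: 27 each (2 lost).
    N1: 30+27 = 57 ≤ 70
    N19: 57+27 = 84 ≤ 100
    N8: 10+27 = 37 ≤ 70
  N16 sheds 200 kN to N19, N22: 100 each.
    N19: 84+100 = 184 > 100
    N22: 100+100 = 200 > 160
Round 4 — N19, N22 snap.
  N19 sheds 184 kN to N1: 184 each.
    N1: 57+184 = 241 > 70
  N22 sheds 200 kN: no online neighbours, lost.
Round 5 — N1 snaps.
  N1 sheds 241 kN: no online neighbours, lost.
No further breaks.

yes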